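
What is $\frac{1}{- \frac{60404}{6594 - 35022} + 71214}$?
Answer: $\frac{7107}{506132999} \approx 1.4042 \cdot 10^{-5}$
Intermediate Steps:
$\frac{1}{- \frac{60404}{6594 - 35022} + 71214} = \frac{1}{- \frac{60404}{-28428} + 71214} = \frac{1}{\left(-60404\right) \left(- \frac{1}{28428}\right) + 71214} = \frac{1}{\frac{15101}{7107} + 71214} = \frac{1}{\frac{506132999}{7107}} = \frac{7107}{506132999}$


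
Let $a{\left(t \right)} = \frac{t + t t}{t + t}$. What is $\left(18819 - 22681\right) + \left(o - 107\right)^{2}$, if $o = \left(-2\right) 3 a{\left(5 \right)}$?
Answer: $11763$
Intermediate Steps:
$a{\left(t \right)} = \frac{t + t^{2}}{2 t}$
$o = -18$ ($o = \left(-2\right) 3 \left(\frac{1}{2} + \frac{1}{2} \cdot 5\right) = - 6 \left(\frac{1}{2} + \frac{5}{2}\right) = \left(-6\right) 3 = -18$)
$\left(18819 - 22681\right) + \left(o - 107\right)^{2} = \left(18819 - 22681\right) + \left(-18 - 107\right)^{2} = -3862 + \left(-125\right)^{2} = -3862 + 15625 = 11763$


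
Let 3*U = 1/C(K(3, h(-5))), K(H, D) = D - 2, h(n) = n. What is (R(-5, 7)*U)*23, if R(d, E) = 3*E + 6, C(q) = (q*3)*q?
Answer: 69/49 ≈ 1.4082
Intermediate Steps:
K(H, D) = -2 + D
C(q) = 3*q**2 (C(q) = (3*q)*q = 3*q**2)
R(d, E) = 6 + 3*E
U = 1/441 (U = 1/(3*((3*(-2 - 5)**2))) = 1/(3*((3*(-7)**2))) = 1/(3*((3*49))) = (1/3)/147 = (1/3)*(1/147) = 1/441 ≈ 0.0022676)
(R(-5, 7)*U)*23 = ((6 + 3*7)*(1/441))*23 = ((6 + 21)*(1/441))*23 = (27*(1/441))*23 = (3/49)*23 = 69/49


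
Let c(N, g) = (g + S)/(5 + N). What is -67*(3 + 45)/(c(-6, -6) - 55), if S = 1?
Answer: 1608/25 ≈ 64.320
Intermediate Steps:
c(N, g) = (1 + g)/(5 + N) (c(N, g) = (g + 1)/(5 + N) = (1 + g)/(5 + N))
-67*(3 + 45)/(c(-6, -6) - 55) = -67*(3 + 45)/((1 - 6)/(5 - 6) - 55) = -3216/(-5/(-1) - 55) = -3216/(-1*(-5) - 55) = -3216/(5 - 55) = -3216/(-50) = -3216*(-1)/50 = -67*(-24/25) = 1608/25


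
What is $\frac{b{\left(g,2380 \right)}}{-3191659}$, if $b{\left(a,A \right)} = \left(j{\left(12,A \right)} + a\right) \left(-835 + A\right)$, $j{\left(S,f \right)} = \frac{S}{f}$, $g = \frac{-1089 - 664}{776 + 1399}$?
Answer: $\frac{21352106}{55072076045} \approx 0.00038771$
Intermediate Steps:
$g = - \frac{1753}{2175} \approx -0.80598$
$j{\left(S,f \right)} = \frac{S}{f}$
$b{\left(a,A \right)} = \left(-835 + A\right) \left(a + \frac{12}{A}\right)$ ($b{\left(a,A \right)} = \left(\frac{12}{A} + a\right) \left(-835 + A\right) = \left(a + \frac{12}{A}\right) \left(-835 + A\right) = \left(-835 + A\right) \left(a + \frac{12}{A}\right)$)
$\frac{b{\left(g,2380 \right)}}{-3191659} = \frac{12 - \frac{10020}{2380} - - \frac{292751}{435} + 2380 \left(- \frac{1753}{2175}\right)}{-3191659} = \left(12 - \frac{501}{119} + \frac{292751}{435} - \frac{834428}{435}\right) \left(- \frac{1}{3191659}\right) = \left(- \frac{21352106}{17255}\right) \left(- \frac{1}{3191659}\right) = \frac{21352106}{55072076045}$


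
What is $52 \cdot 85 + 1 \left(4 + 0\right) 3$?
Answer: $4432$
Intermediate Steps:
$52 \cdot 85 + 1 \left(4 + 0\right) 3 = 4420 + 1 \cdot 4 \cdot 3 = 4420 + 1 \cdot 12 = 4420 + 12 = 4432$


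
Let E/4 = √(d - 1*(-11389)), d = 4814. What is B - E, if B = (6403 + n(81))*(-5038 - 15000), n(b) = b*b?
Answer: -259772632 - 4*√16203 ≈ -2.5977e+8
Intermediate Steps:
n(b) = b²
B = -259772632 (B = (6403 + 81²)*(-5038 - 15000) = (6403 + 6561)*(-20038) = 12964*(-20038) = -259772632)
E = 4*√16203 (E = 4*√(4814 - 1*(-11389)) = 4*√(4814 + 11389) = 4*√16203 ≈ 509.16)
B - E = -259772632 - 4*√16203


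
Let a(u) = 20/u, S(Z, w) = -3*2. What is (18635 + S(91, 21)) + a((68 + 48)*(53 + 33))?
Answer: 46460731/2494 ≈ 18629.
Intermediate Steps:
S(Z, w) = -6
(18635 + S(91, 21)) + a((68 + 48)*(53 + 33)) = (18635 - 6) + 20/(((68 + 48)*(53 + 33))) = 18629 + 20/((116*86)) = 18629 + 20/9976 = 18629 + 20*(1/9976) = 18629 + 5/2494 = 46460731/2494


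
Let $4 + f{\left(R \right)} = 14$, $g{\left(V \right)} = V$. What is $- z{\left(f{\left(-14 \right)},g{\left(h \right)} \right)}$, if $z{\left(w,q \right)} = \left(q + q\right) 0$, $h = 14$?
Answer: $0$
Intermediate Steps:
$f{\left(R \right)} = 10$ ($f{\left(R \right)} = -4 + 14 = 10$)
$z{\left(w,q \right)} = 0$ ($z{\left(w,q \right)} = 2 q 0 = 0$)
$- z{\left(f{\left(-14 \right)},g{\left(h \right)} \right)} = \left(-1\right) 0 = 0$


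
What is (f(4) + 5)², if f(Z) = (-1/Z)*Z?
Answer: 16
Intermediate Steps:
f(Z) = -1
(f(4) + 5)² = (-1 + 5)² = 4² = 16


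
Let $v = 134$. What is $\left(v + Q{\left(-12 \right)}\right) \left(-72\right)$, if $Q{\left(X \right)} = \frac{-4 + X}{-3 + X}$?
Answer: $- \frac{48624}{5} \approx -9724.8$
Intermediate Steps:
$Q{\left(X \right)} = \frac{-4 + X}{-3 + X}$
$\left(v + Q{\left(-12 \right)}\right) \left(-72\right) = \left(134 + \frac{-4 - 12}{-3 - 12}\right) \left(-72\right) = \left(134 + \frac{1}{-15} \left(-16\right)\right) \left(-72\right) = \left(134 - - \frac{16}{15}\right) \left(-72\right) = \left(134 + \frac{16}{15}\right) \left(-72\right) = \frac{2026}{15} \left(-72\right) = - \frac{48624}{5}$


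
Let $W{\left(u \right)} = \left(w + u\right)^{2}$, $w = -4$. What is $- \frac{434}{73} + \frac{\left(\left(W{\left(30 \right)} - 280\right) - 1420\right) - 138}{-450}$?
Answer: $- \frac{55237}{16425} \approx -3.363$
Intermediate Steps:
$W{\left(u \right)} = \left(-4 + u\right)^{2}$
$- \frac{434}{73} + \frac{\left(\left(W{\left(30 \right)} - 280\right) - 1420\right) - 138}{-450} = - \frac{434}{73} + \frac{\left(\left(\left(-4 + 30\right)^{2} - 280\right) - 1420\right) - 138}{-450} = \left(-434\right) \frac{1}{73} + \left(\left(\left(26^{2} - 280\right) - 1420\right) - 138\right) \left(- \frac{1}{450}\right) = - \frac{434}{73} + \left(\left(\left(676 - 280\right) - 1420\right) - 138\right) \left(- \frac{1}{450}\right) = - \frac{434}{73} + \left(\left(396 - 1420\right) - 138\right) \left(- \frac{1}{450}\right) = - \frac{434}{73} + \left(-1024 - 138\right) \left(- \frac{1}{450}\right) = - \frac{434}{73} - - \frac{581}{225} = - \frac{434}{73} + \frac{581}{225} = - \frac{55237}{16425}$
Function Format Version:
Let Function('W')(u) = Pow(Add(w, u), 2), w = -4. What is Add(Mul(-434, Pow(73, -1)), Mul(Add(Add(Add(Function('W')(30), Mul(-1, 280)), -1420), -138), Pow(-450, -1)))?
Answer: Rational(-55237, 16425) ≈ -3.3630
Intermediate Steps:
Function('W')(u) = Pow(Add(-4, u), 2)
Add(Mul(-434, Pow(73, -1)), Mul(Add(Add(Add(Function('W')(30), Mul(-1, 280)), -1420), -138), Pow(-450, -1))) = Add(Mul(-434, Pow(73, -1)), Mul(Add(Add(Add(Pow(Add(-4, 30), 2), Mul(-1, 280)), -1420), -138), Pow(-450, -1))) = Add(Mul(-434, Rational(1, 73)), Mul(Add(Add(Add(Pow(26, 2), -280), -1420), -138), Rational(-1, 450))) = Add(Rational(-434, 73), Mul(Add(Add(Add(676, -280), -1420), -138), Rational(-1, 450))) = Add(Rational(-434, 73), Mul(Add(Add(396, -1420), -138), Rational(-1, 450))) = Add(Rational(-434, 73), Mul(Add(-1024, -138), Rational(-1, 450))) = Add(Rational(-434, 73), Mul(-1162, Rational(-1, 450))) = Add(Rational(-434, 73), Rational(581, 225)) = Rational(-55237, 16425)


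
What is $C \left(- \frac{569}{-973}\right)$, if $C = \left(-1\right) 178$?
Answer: $- \frac{101282}{973} \approx -104.09$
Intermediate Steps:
$C = -178$
$C \left(- \frac{569}{-973}\right) = - 178 \left(- \frac{569}{-973}\right) = - 178 \left(\left(-569\right) \left(- \frac{1}{973}\right)\right) = \left(-178\right) \frac{569}{973} = - \frac{101282}{973}$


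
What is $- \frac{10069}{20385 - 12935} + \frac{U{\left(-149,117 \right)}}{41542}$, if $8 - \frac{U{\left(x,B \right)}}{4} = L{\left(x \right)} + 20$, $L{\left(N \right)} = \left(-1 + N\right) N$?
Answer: $- \frac{542336999}{154743950} \approx -3.5047$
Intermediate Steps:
$L{\left(N \right)} = N \left(-1 + N\right)$
$U{\left(x,B \right)} = -48 - 4 x \left(-1 + x\right)$ ($U{\left(x,B \right)} = 32 - 4 \left(x \left(-1 + x\right) + 20\right) = 32 - 4 \left(20 + x \left(-1 + x\right)\right) = 32 - \left(80 + 4 x \left(-1 + x\right)\right) = -48 - 4 x \left(-1 + x\right)$)
$- \frac{10069}{20385 - 12935} + \frac{U{\left(-149,117 \right)}}{41542} = - \frac{10069}{20385 - 12935} + \frac{-48 - 4 \left(-149\right)^{2} + 4 \left(-149\right)}{41542} = - \frac{10069}{7450} + \left(-48 - 88804 - 596\right) \frac{1}{41542} = \left(-10069\right) \frac{1}{7450} + \left(-48 - 88804 - 596\right) \frac{1}{41542} = - \frac{10069}{7450} - \frac{44724}{20771} = - \frac{542336999}{154743950}$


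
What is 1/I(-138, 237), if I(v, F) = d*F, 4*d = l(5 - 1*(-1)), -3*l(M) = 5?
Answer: -4/395 ≈ -0.010127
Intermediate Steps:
l(M) = -5/3 (l(M) = -⅓*5 = -5/3)
d = -5/12 (d = (¼)*(-5/3) = -5/12 ≈ -0.41667)
I(v, F) = -5*F/12
1/I(-138, 237) = 1/(-5/12*237) = 1/(-395/4) = -4/395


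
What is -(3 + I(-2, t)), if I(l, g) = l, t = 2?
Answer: -1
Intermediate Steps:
-(3 + I(-2, t)) = -(3 - 2) = -1*1 = -1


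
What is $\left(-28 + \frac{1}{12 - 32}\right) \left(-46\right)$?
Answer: $\frac{12903}{10} \approx 1290.3$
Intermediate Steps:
$\left(-28 + \frac{1}{12 - 32}\right) \left(-46\right) = \left(-28 + \frac{1}{-20}\right) \left(-46\right) = \left(-28 - \frac{1}{20}\right) \left(-46\right) = \left(- \frac{561}{20}\right) \left(-46\right) = \frac{12903}{10}$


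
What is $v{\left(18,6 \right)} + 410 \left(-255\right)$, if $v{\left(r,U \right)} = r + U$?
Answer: $-104526$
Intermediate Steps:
$v{\left(r,U \right)} = U + r$
$v{\left(18,6 \right)} + 410 \left(-255\right) = \left(6 + 18\right) + 410 \left(-255\right) = 24 - 104550 = -104526$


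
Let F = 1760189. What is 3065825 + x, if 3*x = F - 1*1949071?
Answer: 9008593/3 ≈ 3.0029e+6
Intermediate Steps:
x = -188882/3 (x = (1760189 - 1*1949071)/3 = (1760189 - 1949071)/3 = (⅓)*(-188882) = -188882/3 ≈ -62961.)
3065825 + x = 3065825 - 188882/3 = 9008593/3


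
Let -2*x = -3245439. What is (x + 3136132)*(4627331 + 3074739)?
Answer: 36653007372605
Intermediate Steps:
x = 3245439/2 (x = -½*(-3245439) = 3245439/2 ≈ 1.6227e+6)
(x + 3136132)*(4627331 + 3074739) = (3245439/2 + 3136132)*(4627331 + 3074739) = (9517703/2)*7702070 = 36653007372605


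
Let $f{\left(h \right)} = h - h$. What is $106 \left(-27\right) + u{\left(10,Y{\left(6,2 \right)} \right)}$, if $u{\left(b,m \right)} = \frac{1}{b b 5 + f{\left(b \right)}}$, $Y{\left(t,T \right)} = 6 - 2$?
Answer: $- \frac{1430999}{500} \approx -2862.0$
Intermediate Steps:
$Y{\left(t,T \right)} = 4$ ($Y{\left(t,T \right)} = 6 - 2 = 4$)
$f{\left(h \right)} = 0$
$u{\left(b,m \right)} = \frac{1}{5 b^{2}}$ ($u{\left(b,m \right)} = \frac{1}{b b 5 + 0} = \frac{1}{b^{2} \cdot 5 + 0} = \frac{1}{5 b^{2} + 0} = \frac{1}{5 b^{2}}$)
$106 \left(-27\right) + u{\left(10,Y{\left(6,2 \right)} \right)} = 106 \left(-27\right) + \frac{1}{5 \cdot 100} = -2862 + \frac{1}{5} \cdot \frac{1}{100} = -2862 + \frac{1}{500} = - \frac{1430999}{500}$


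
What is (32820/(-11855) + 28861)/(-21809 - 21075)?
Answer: -68422867/101677964 ≈ -0.67294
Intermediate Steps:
(32820/(-11855) + 28861)/(-21809 - 21075) = (32820*(-1/11855) + 28861)/(-42884) = (-6564/2371 + 28861)*(-1/42884) = (68422867/2371)*(-1/42884) = -68422867/101677964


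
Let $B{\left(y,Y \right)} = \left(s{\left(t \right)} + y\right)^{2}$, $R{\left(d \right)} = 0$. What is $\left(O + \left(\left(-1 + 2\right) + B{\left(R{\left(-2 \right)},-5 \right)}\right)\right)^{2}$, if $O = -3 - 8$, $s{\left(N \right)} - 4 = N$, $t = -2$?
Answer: $36$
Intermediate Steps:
$s{\left(N \right)} = 4 + N$
$B{\left(y,Y \right)} = \left(2 + y\right)^{2}$ ($B{\left(y,Y \right)} = \left(\left(4 - 2\right) + y\right)^{2} = \left(2 + y\right)^{2}$)
$O = -11$ ($O = -3 - 8 = -11$)
$\left(O + \left(\left(-1 + 2\right) + B{\left(R{\left(-2 \right)},-5 \right)}\right)\right)^{2} = \left(-11 + \left(\left(-1 + 2\right) + \left(2 + 0\right)^{2}\right)\right)^{2} = \left(-11 + \left(1 + 2^{2}\right)\right)^{2} = \left(-11 + \left(1 + 4\right)\right)^{2} = \left(-11 + 5\right)^{2} = \left(-6\right)^{2} = 36$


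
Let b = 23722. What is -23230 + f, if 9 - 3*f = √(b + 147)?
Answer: -23227 - √23869/3 ≈ -23279.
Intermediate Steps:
f = 3 - √23869/3 (f = 3 - √(23722 + 147)/3 = 3 - √23869/3 ≈ -48.499)
-23230 + f = -23230 + (3 - √23869/3) = -23227 - √23869/3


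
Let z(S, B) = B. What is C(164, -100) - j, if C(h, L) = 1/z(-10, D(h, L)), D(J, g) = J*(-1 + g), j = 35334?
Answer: -585272377/16564 ≈ -35334.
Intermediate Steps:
C(h, L) = 1/(h*(-1 + L))
C(164, -100) - j = 1/(164*(-1 - 100)) - 1*35334 = (1/164)/(-101) - 35334 = (1/164)*(-1/101) - 35334 = -1/16564 - 35334 = -585272377/16564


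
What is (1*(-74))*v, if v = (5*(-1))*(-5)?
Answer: -1850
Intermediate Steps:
v = 25 (v = -5*(-5) = 25)
(1*(-74))*v = (1*(-74))*25 = -74*25 = -1850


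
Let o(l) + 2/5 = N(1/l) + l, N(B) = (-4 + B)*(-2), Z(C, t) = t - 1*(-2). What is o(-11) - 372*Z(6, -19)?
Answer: 347643/55 ≈ 6320.8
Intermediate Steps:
Z(C, t) = 2 + t (Z(C, t) = t + 2 = 2 + t)
N(B) = 8 - 2*B
o(l) = 38/5 + l - 2/l (o(l) = -⅖ + ((8 - 2/l) + l) = -⅖ + (8 + l - 2/l) = 38/5 + l - 2/l)
o(-11) - 372*Z(6, -19) = (38/5 - 11 - 2/(-11)) - 372*(2 - 19) = (38/5 - 11 - 2*(-1/11)) - 372*(-17) = (38/5 - 11 + 2/11) + 6324 = -177/55 + 6324 = 347643/55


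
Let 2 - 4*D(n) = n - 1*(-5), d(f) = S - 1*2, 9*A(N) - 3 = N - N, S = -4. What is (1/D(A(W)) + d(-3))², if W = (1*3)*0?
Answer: 1296/25 ≈ 51.840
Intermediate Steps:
W = 0 (W = 3*0 = 0)
A(N) = ⅓ (A(N) = ⅓ + (N - N)/9 = ⅓ + (⅑)*0 = ⅓ + 0 = ⅓)
d(f) = -6 (d(f) = -4 - 1*2 = -4 - 2 = -6)
D(n) = -¾ - n/4 (D(n) = ½ - (n - 1*(-5))/4 = ½ - (n + 5)/4 = ½ - (5 + n)/4 = ½ + (-5/4 - n/4) = -¾ - n/4)
(1/D(A(W)) + d(-3))² = (1/(-¾ - ¼*⅓) - 6)² = (1/(-¾ - 1/12) - 6)² = (1/(-⅚) - 6)² = (-6/5 - 6)² = (-36/5)² = 1296/25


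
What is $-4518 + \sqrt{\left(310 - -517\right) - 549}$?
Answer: $-4518 + \sqrt{278} \approx -4501.3$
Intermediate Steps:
$-4518 + \sqrt{\left(310 - -517\right) - 549} = -4518 + \sqrt{\left(310 + 517\right) - 549} = -4518 + \sqrt{827 - 549} = -4518 + \sqrt{278}$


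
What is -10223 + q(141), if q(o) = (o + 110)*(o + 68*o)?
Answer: 2431756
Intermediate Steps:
q(o) = 69*o*(110 + o) (q(o) = (110 + o)*(69*o) = 69*o*(110 + o))
-10223 + q(141) = -10223 + 69*141*(110 + 141) = -10223 + 69*141*251 = -10223 + 2441979 = 2431756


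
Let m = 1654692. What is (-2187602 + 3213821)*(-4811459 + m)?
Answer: -3239534273973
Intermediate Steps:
(-2187602 + 3213821)*(-4811459 + m) = (-2187602 + 3213821)*(-4811459 + 1654692) = 1026219*(-3156767) = -3239534273973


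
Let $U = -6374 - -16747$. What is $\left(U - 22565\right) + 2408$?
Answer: $-9784$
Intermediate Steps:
$U = 10373$ ($U = -6374 + 16747 = 10373$)
$\left(U - 22565\right) + 2408 = \left(10373 - 22565\right) + 2408 = -12192 + 2408 = -9784$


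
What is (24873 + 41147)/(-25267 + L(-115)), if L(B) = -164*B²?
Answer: -66020/2194167 ≈ -0.030089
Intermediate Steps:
(24873 + 41147)/(-25267 + L(-115)) = (24873 + 41147)/(-25267 - 164*(-115)²) = 66020/(-25267 - 164*13225) = 66020/(-25267 - 2168900) = 66020/(-2194167) = 66020*(-1/2194167) = -66020/2194167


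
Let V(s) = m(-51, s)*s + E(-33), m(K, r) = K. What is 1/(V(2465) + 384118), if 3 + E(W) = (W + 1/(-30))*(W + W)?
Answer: 5/1302901 ≈ 3.8376e-6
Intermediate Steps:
E(W) = -3 + 2*W*(-1/30 + W) (E(W) = -3 + (W + 1/(-30))*(W + W) = -3 + (W - 1/30)*(2*W) = -3 + (-1/30 + W)*(2*W) = -3 + 2*W*(-1/30 + W))
V(s) = 10886/5 - 51*s (V(s) = -51*s + (-3 + 2*(-33)**2 - 1/15*(-33)) = -51*s + (-3 + 2*1089 + 11/5) = -51*s + (-3 + 2178 + 11/5) = -51*s + 10886/5 = 10886/5 - 51*s)
1/(V(2465) + 384118) = 1/((10886/5 - 51*2465) + 384118) = 1/((10886/5 - 125715) + 384118) = 1/(-617689/5 + 384118) = 1/(1302901/5) = 5/1302901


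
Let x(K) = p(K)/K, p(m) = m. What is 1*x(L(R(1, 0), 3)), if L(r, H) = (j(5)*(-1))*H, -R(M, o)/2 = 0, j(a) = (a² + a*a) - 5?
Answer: 1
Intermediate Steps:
j(a) = -5 + 2*a² (j(a) = (a² + a²) - 5 = 2*a² - 5 = -5 + 2*a²)
R(M, o) = 0 (R(M, o) = -2*0 = 0)
L(r, H) = -45*H (L(r, H) = ((-5 + 2*5²)*(-1))*H = ((-5 + 2*25)*(-1))*H = ((-5 + 50)*(-1))*H = (45*(-1))*H = -45*H)
x(K) = 1 (x(K) = K/K = 1)
1*x(L(R(1, 0), 3)) = 1*1 = 1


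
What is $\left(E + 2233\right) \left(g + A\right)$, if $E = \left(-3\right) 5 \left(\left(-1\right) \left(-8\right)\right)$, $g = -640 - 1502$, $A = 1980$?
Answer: $-342306$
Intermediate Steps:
$g = -2142$
$E = -120$ ($E = \left(-15\right) 8 = -120$)
$\left(E + 2233\right) \left(g + A\right) = \left(-120 + 2233\right) \left(-2142 + 1980\right) = 2113 \left(-162\right) = -342306$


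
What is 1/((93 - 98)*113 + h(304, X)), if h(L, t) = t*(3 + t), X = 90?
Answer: 1/7805 ≈ 0.00012812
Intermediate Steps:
1/((93 - 98)*113 + h(304, X)) = 1/((93 - 98)*113 + 90*(3 + 90)) = 1/(-5*113 + 90*93) = 1/(-565 + 8370) = 1/7805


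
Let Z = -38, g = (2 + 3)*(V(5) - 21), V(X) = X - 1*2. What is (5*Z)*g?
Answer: 17100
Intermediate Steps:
V(X) = -2 + X (V(X) = X - 2 = -2 + X)
g = -90 (g = (2 + 3)*((-2 + 5) - 21) = 5*(3 - 21) = 5*(-18) = -90)
(5*Z)*g = (5*(-38))*(-90) = -190*(-90) = 17100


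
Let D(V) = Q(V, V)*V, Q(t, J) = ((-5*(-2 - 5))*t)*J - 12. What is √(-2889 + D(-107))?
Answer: I*√42878110 ≈ 6548.1*I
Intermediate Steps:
Q(t, J) = -12 + 35*J*t (Q(t, J) = ((-5*(-7))*t)*J - 12 = (35*t)*J - 12 = 35*J*t - 12 = -12 + 35*J*t)
D(V) = V*(-12 + 35*V²) (D(V) = (-12 + 35*V*V)*V = (-12 + 35*V²)*V = V*(-12 + 35*V²))
√(-2889 + D(-107)) = √(-2889 - 107*(-12 + 35*(-107)²)) = √(-2889 - 107*(-12 + 35*11449)) = √(-2889 - 107*(-12 + 400715)) = √(-2889 - 107*400703) = √(-2889 - 42875221) = √(-42878110) = I*√42878110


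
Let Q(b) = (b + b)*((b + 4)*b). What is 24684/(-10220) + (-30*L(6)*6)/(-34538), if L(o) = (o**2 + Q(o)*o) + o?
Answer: 128067843/6303185 ≈ 20.318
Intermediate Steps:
Q(b) = 2*b**2*(4 + b) (Q(b) = (2*b)*((4 + b)*b) = (2*b)*(b*(4 + b)) = 2*b**2*(4 + b))
L(o) = o + o**2 + 2*o**3*(4 + o) (L(o) = (o**2 + (2*o**2*(4 + o))*o) + o = (o**2 + 2*o**3*(4 + o)) + o = o + o**2 + 2*o**3*(4 + o))
24684/(-10220) + (-30*L(6)*6)/(-34538) = 24684/(-10220) + (-180*(1 + 6 + 2*6**2*(4 + 6))*6)/(-34538) = 24684*(-1/10220) + (-180*(1 + 6 + 2*36*10)*6)*(-1/34538) = -6171/2555 + (-180*(1 + 6 + 720)*6)*(-1/34538) = -6171/2555 + (-180*727*6)*(-1/34538) = -6171/2555 + (-30*4362*6)*(-1/34538) = -6171/2555 - 130860*6*(-1/34538) = -6171/2555 - 785160*(-1/34538) = -6171/2555 + 392580/17269 = 128067843/6303185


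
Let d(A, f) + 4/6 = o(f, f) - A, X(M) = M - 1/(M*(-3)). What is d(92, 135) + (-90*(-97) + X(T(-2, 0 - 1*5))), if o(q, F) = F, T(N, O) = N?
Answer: 52621/6 ≈ 8770.2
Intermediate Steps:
X(M) = M + 1/(3*M) (X(M) = M - 1/((-3*M)) = M - (-1)/(3*M) = M + 1/(3*M))
d(A, f) = -2/3 + f - A (d(A, f) = -2/3 + (f - A) = -2/3 + f - A)
d(92, 135) + (-90*(-97) + X(T(-2, 0 - 1*5))) = (-2/3 + 135 - 1*92) + (-90*(-97) + (-2 + (1/3)/(-2))) = (-2/3 + 135 - 92) + (8730 + (-2 + (1/3)*(-1/2))) = 127/3 + (8730 + (-2 - 1/6)) = 127/3 + (8730 - 13/6) = 127/3 + 52367/6 = 52621/6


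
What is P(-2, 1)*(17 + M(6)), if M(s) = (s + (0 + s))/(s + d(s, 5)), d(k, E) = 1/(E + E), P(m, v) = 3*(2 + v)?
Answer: 10413/61 ≈ 170.70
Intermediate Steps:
P(m, v) = 6 + 3*v
d(k, E) = 1/(2*E)
M(s) = 2*s/(⅒ + s) (M(s) = (s + (0 + s))/(s + (½)/5) = (s + s)/(s + (½)*(⅕)) = (2*s)/(s + ⅒) = (2*s)/(⅒ + s) = 2*s/(⅒ + s))
P(-2, 1)*(17 + M(6)) = (6 + 3*1)*(17 + 20*6/(1 + 10*6)) = (6 + 3)*(17 + 20*6/(1 + 60)) = 9*(17 + 20*6/61) = 9*(17 + 20*6*(1/61)) = 9*(17 + 120/61) = 9*(1157/61) = 10413/61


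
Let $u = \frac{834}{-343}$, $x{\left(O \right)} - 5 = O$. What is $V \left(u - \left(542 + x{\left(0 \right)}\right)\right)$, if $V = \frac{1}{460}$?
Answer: $- \frac{37691}{31556} \approx -1.1944$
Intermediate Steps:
$x{\left(O \right)} = 5 + O$
$V = \frac{1}{460} \approx 0.0021739$
$u = - \frac{834}{343}$ ($u = 834 \left(- \frac{1}{343}\right) = - \frac{834}{343} \approx -2.4315$)
$V \left(u - \left(542 + x{\left(0 \right)}\right)\right) = \frac{- \frac{834}{343} - 547}{460} = \frac{1}{460} \left(- \frac{188455}{343}\right) = - \frac{37691}{31556}$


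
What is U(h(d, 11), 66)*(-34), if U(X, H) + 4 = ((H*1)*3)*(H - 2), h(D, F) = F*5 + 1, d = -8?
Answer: -430712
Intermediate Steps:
h(D, F) = 1 + 5*F (h(D, F) = 5*F + 1 = 1 + 5*F)
U(X, H) = -4 + 3*H*(-2 + H) (U(X, H) = -4 + ((H*1)*3)*(H - 2) = -4 + (H*3)*(-2 + H) = -4 + (3*H)*(-2 + H) = -4 + 3*H*(-2 + H))
U(h(d, 11), 66)*(-34) = (-4 - 6*66 + 3*66**2)*(-34) = (-4 - 396 + 3*4356)*(-34) = (-4 - 396 + 13068)*(-34) = 12668*(-34) = -430712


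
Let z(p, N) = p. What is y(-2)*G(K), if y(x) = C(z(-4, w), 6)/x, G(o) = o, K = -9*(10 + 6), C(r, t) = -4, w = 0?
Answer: -288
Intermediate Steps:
K = -144 (K = -9*16 = -144)
y(x) = -4/x
y(-2)*G(K) = -4/(-2)*(-144) = -4*(-½)*(-144) = 2*(-144) = -288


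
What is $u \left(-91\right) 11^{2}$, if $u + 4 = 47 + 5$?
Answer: $-528528$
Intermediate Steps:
$u = 48$ ($u = -4 + \left(47 + 5\right) = -4 + 52 = 48$)
$u \left(-91\right) 11^{2} = 48 \left(-91\right) 11^{2} = \left(-4368\right) 121 = -528528$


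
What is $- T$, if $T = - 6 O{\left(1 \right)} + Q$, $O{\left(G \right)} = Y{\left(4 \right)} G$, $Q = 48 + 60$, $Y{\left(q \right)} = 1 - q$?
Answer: $-126$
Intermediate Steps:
$Q = 108$
$O{\left(G \right)} = - 3 G$ ($O{\left(G \right)} = \left(1 - 4\right) G = - 3 G$)
$T = 126$ ($T = - 6 \left(\left(-3\right) 1\right) + 108 = \left(-6\right) \left(-3\right) + 108 = 18 + 108 = 126$)
$- T = \left(-1\right) 126 = -126$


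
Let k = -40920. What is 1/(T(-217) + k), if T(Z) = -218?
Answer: -1/41138 ≈ -2.4308e-5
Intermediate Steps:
1/(T(-217) + k) = 1/(-218 - 40920) = 1/(-41138) = -1/41138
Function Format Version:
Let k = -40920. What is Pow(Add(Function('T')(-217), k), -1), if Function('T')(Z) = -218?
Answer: Rational(-1, 41138) ≈ -2.4308e-5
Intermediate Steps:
Pow(Add(Function('T')(-217), k), -1) = Pow(Add(-218, -40920), -1) = Pow(-41138, -1) = Rational(-1, 41138)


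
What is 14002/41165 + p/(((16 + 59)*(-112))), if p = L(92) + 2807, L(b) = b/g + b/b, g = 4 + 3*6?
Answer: 2038669/380364600 ≈ 0.0053598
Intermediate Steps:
g = 22 (g = 4 + 18 = 22)
L(b) = 1 + b/22 (L(b) = b/22 + b/b = b*(1/22) + 1 = b/22 + 1 = 1 + b/22)
p = 30934/11 (p = (1 + (1/22)*92) + 2807 = (1 + 46/11) + 2807 = 57/11 + 2807 = 30934/11 ≈ 2812.2)
14002/41165 + p/(((16 + 59)*(-112))) = 14002/41165 + 30934/(11*(((16 + 59)*(-112)))) = 14002*(1/41165) + 30934/(11*((75*(-112)))) = 14002/41165 + (30934/11)/(-8400) = 14002/41165 + (30934/11)*(-1/8400) = 14002/41165 - 15467/46200 = 2038669/380364600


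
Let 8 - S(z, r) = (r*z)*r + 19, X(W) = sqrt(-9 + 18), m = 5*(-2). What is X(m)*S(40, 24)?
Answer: -69153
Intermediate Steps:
m = -10
X(W) = 3 (X(W) = sqrt(9) = 3)
S(z, r) = -11 - z*r**2 (S(z, r) = 8 - ((r*z)*r + 19) = 8 - (z*r**2 + 19) = 8 - (19 + z*r**2) = 8 + (-19 - z*r**2) = -11 - z*r**2)
X(m)*S(40, 24) = 3*(-11 - 1*40*24**2) = 3*(-11 - 1*40*576) = 3*(-11 - 23040) = 3*(-23051) = -69153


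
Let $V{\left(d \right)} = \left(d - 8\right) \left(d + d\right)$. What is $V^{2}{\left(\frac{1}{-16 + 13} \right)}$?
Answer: $\frac{2500}{81} \approx 30.864$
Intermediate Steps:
$V{\left(d \right)} = 2 d \left(-8 + d\right)$ ($V{\left(d \right)} = \left(-8 + d\right) 2 d = 2 d \left(-8 + d\right)$)
$V^{2}{\left(\frac{1}{-16 + 13} \right)} = \left(\frac{2 \left(-8 + \frac{1}{-16 + 13}\right)}{-16 + 13}\right)^{2} = \left(\frac{2 \left(-8 + \frac{1}{-3}\right)}{-3}\right)^{2} = \left(2 \left(- \frac{1}{3}\right) \left(-8 - \frac{1}{3}\right)\right)^{2} = \left(2 \left(- \frac{1}{3}\right) \left(- \frac{25}{3}\right)\right)^{2} = \left(\frac{50}{9}\right)^{2} = \frac{2500}{81}$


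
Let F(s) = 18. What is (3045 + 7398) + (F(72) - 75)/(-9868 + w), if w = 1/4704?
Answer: 25513401399/2443109 ≈ 10443.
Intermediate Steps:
w = 1/4704 ≈ 0.00021259
(3045 + 7398) + (F(72) - 75)/(-9868 + w) = (3045 + 7398) + (18 - 75)/(-9868 + 1/4704) = 10443 - 57/(-46419071/4704) = 10443 - 57*(-4704/46419071) = 10443 + 14112/2443109 = 25513401399/2443109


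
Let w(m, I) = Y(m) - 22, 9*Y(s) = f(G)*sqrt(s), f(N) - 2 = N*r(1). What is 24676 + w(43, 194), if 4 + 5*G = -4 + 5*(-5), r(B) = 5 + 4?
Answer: 24654 - 287*sqrt(43)/45 ≈ 24612.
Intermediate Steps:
r(B) = 9
G = -33/5 (G = -4/5 + (-4 + 5*(-5))/5 = -4/5 + (-4 - 25)/5 = -4/5 + (1/5)*(-29) = -4/5 - 29/5 = -33/5 ≈ -6.6000)
f(N) = 2 + 9*N (f(N) = 2 + N*9 = 2 + 9*N)
Y(s) = -287*sqrt(s)/45 (Y(s) = ((2 + 9*(-33/5))*sqrt(s))/9 = ((2 - 297/5)*sqrt(s))/9 = (-287*sqrt(s)/5)/9 = -287*sqrt(s)/45)
w(m, I) = -22 - 287*sqrt(m)/45 (w(m, I) = -287*sqrt(m)/45 - 22 = -22 - 287*sqrt(m)/45)
24676 + w(43, 194) = 24676 + (-22 - 287*sqrt(43)/45) = 24654 - 287*sqrt(43)/45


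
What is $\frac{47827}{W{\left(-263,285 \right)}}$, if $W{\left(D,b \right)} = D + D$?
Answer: $- \frac{47827}{526} \approx -90.926$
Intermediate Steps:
$W{\left(D,b \right)} = 2 D$
$\frac{47827}{W{\left(-263,285 \right)}} = \frac{47827}{2 \left(-263\right)} = \frac{47827}{-526} = 47827 \left(- \frac{1}{526}\right) = - \frac{47827}{526}$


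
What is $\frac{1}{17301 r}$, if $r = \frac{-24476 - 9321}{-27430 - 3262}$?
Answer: $\frac{30692}{584721897} \approx 5.249 \cdot 10^{-5}$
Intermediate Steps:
$r = \frac{33797}{30692}$ ($r = - \frac{33797}{-30692} = \left(-33797\right) \left(- \frac{1}{30692}\right) = \frac{33797}{30692} \approx 1.1012$)
$\frac{1}{17301 r} = \frac{1}{17301 \cdot \frac{33797}{30692}} = \frac{1}{17301} \cdot \frac{30692}{33797} = \frac{30692}{584721897}$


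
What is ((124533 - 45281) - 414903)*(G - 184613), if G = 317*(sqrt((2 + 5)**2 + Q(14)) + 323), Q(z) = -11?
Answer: 27597896522 - 106401367*sqrt(38) ≈ 2.6942e+10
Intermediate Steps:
G = 102391 + 317*sqrt(38) (G = 317*(sqrt((2 + 5)**2 - 11) + 323) = 317*(sqrt(7**2 - 11) + 323) = 317*(sqrt(49 - 11) + 323) = 317*(sqrt(38) + 323) = 317*(323 + sqrt(38)) = 102391 + 317*sqrt(38) ≈ 1.0435e+5)
((124533 - 45281) - 414903)*(G - 184613) = ((124533 - 45281) - 414903)*((102391 + 317*sqrt(38)) - 184613) = (79252 - 414903)*(-82222 + 317*sqrt(38)) = -335651*(-82222 + 317*sqrt(38)) = 27597896522 - 106401367*sqrt(38)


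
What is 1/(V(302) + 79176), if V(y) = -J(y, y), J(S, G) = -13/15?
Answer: 15/1187653 ≈ 1.2630e-5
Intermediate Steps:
J(S, G) = -13/15 (J(S, G) = -13*1/15 = -13/15)
V(y) = 13/15 (V(y) = -1*(-13/15) = 13/15)
1/(V(302) + 79176) = 1/(13/15 + 79176) = 1/(1187653/15) = 15/1187653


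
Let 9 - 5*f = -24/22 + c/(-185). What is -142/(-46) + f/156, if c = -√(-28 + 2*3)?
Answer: 203911/65780 - I*√22/144300 ≈ 3.0999 - 3.2505e-5*I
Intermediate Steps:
c = -I*√22 (c = -√(-28 + 6) = -√(-22) = -I*√22 ≈ -4.6904*I)
f = 111/55 - I*√22/925 (f = 9/5 - (-24/22 - I*√22/(-185))/5 = 9/5 - (-24*1/22 - I*√22*(-1/185))/5 = 9/5 - (-12/11 + I*√22/185)/5 = 9/5 + (12/55 - I*√22/925) = 111/55 - I*√22/925 ≈ 2.0182 - 0.0050707*I)
-142/(-46) + f/156 = -142/(-46) + (111/55 - I*√22/925)/156 = -142*(-1/46) + (111/55 - I*√22/925)*(1/156) = 71/23 + (37/2860 - I*√22/144300) = 203911/65780 - I*√22/144300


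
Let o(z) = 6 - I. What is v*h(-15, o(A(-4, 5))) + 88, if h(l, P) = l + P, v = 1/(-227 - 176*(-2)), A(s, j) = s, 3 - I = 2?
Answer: 35459/403 ≈ 87.988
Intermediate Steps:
I = 1 (I = 3 - 1*2 = 3 - 2 = 1)
o(z) = 5 (o(z) = 6 - 1*1 = 6 - 1 = 5)
v = 1/806 (v = -1/2/(-403) = -1/403*(-1/2) = 1/806 ≈ 0.0012407)
h(l, P) = P + l
v*h(-15, o(A(-4, 5))) + 88 = (5 - 15)/806 + 88 = (1/806)*(-10) + 88 = -5/403 + 88 = 35459/403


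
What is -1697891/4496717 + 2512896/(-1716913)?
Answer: -14214913292915/7720471874621 ≈ -1.8412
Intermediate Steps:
-1697891/4496717 + 2512896/(-1716913) = -1697891*1/4496717 + 2512896*(-1/1716913) = -1697891/4496717 - 2512896/1716913 = -14214913292915/7720471874621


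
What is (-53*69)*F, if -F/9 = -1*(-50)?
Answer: 1645650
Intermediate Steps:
F = -450 (F = -(-9)*(-50) = -9*50 = -450)
(-53*69)*F = -53*69*(-450) = -3657*(-450) = 1645650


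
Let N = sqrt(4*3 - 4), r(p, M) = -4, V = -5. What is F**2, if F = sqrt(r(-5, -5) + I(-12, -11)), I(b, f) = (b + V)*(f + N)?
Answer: 183 - 34*sqrt(2) ≈ 134.92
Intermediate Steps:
N = 2*sqrt(2) (N = sqrt(12 - 4) = sqrt(8) = 2*sqrt(2) ≈ 2.8284)
I(b, f) = (-5 + b)*(f + 2*sqrt(2)) (I(b, f) = (b - 5)*(f + 2*sqrt(2)) = (-5 + b)*(f + 2*sqrt(2)))
F = sqrt(183 - 34*sqrt(2)) (F = sqrt(-4 + (-10*sqrt(2) - 5*(-11) - 12*(-11) + 2*(-12)*sqrt(2))) = sqrt(-4 + (-10*sqrt(2) + 55 + 132 - 24*sqrt(2))) = sqrt(-4 + (187 - 34*sqrt(2))) = sqrt(183 - 34*sqrt(2)) ≈ 11.615)
F**2 = (sqrt(183 - 34*sqrt(2)))**2 = 183 - 34*sqrt(2)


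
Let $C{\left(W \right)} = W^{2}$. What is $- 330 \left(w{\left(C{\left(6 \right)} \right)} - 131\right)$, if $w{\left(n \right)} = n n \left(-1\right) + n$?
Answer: $459030$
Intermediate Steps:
$w{\left(n \right)} = n - n^{2}$ ($w{\left(n \right)} = n^{2} \left(-1\right) + n = - n^{2} + n = n - n^{2}$)
$- 330 \left(w{\left(C{\left(6 \right)} \right)} - 131\right) = - 330 \left(6^{2} \left(1 - 6^{2}\right) - 131\right) = - 330 \left(36 \left(1 - 36\right) - 131\right) = - 330 \left(36 \left(-35\right) - 131\right) = - 330 \left(-1260 - 131\right) = \left(-330\right) \left(-1391\right) = 459030$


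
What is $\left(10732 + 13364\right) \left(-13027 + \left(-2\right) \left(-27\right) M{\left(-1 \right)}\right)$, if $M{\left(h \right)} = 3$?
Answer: $-309995040$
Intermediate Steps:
$\left(10732 + 13364\right) \left(-13027 + \left(-2\right) \left(-27\right) M{\left(-1 \right)}\right) = \left(10732 + 13364\right) \left(-13027 + \left(-2\right) \left(-27\right) 3\right) = 24096 \left(-13027 + 54 \cdot 3\right) = 24096 \left(-13027 + 162\right) = 24096 \left(-12865\right) = -309995040$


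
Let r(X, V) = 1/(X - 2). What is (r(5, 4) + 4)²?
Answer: 169/9 ≈ 18.778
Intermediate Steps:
r(X, V) = 1/(-2 + X)
(r(5, 4) + 4)² = (1/(-2 + 5) + 4)² = (1/3 + 4)² = (⅓ + 4)² = (13/3)² = 169/9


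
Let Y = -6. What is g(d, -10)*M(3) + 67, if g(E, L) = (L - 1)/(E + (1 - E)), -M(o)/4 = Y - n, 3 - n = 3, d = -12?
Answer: -197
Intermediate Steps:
n = 0 (n = 3 - 1*3 = 3 - 3 = 0)
M(o) = 24 (M(o) = -4*(-6 - 1*0) = -4*(-6 + 0) = -4*(-6) = 24)
g(E, L) = -1 + L (g(E, L) = (-1 + L)/1 = (-1 + L)*1 = -1 + L)
g(d, -10)*M(3) + 67 = (-1 - 10)*24 + 67 = -11*24 + 67 = -264 + 67 = -197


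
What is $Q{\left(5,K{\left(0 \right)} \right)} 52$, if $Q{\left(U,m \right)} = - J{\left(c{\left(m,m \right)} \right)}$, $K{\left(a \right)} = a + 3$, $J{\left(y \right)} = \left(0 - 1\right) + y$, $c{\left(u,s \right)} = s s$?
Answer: $-416$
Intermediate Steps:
$c{\left(u,s \right)} = s^{2}$
$J{\left(y \right)} = -1 + y$
$K{\left(a \right)} = 3 + a$
$Q{\left(U,m \right)} = 1 - m^{2}$ ($Q{\left(U,m \right)} = - (-1 + m^{2}) = 1 - m^{2}$)
$Q{\left(5,K{\left(0 \right)} \right)} 52 = \left(1 - \left(3 + 0\right)^{2}\right) 52 = \left(1 - 3^{2}\right) 52 = \left(1 - 9\right) 52 = \left(-8\right) 52 = -416$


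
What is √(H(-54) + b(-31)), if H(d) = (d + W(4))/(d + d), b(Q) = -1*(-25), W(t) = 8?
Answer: √8238/18 ≈ 5.0424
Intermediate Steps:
b(Q) = 25
H(d) = (8 + d)/(2*d) (H(d) = (d + 8)/(d + d) = (8 + d)/((2*d)) = (8 + d)*(1/(2*d)) = (8 + d)/(2*d))
√(H(-54) + b(-31)) = √((½)*(8 - 54)/(-54) + 25) = √((½)*(-1/54)*(-46) + 25) = √(23/54 + 25) = √(1373/54) = √8238/18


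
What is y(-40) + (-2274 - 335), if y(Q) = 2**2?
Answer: -2605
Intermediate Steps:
y(Q) = 4
y(-40) + (-2274 - 335) = 4 + (-2274 - 335) = 4 - 2609 = -2605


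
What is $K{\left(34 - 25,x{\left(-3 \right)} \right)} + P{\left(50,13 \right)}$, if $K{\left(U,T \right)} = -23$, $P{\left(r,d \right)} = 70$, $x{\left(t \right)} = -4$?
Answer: $47$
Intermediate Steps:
$K{\left(34 - 25,x{\left(-3 \right)} \right)} + P{\left(50,13 \right)} = -23 + 70 = 47$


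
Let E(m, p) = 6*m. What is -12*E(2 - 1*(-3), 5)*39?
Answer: -14040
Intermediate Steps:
-12*E(2 - 1*(-3), 5)*39 = -72*(2 - 1*(-3))*39 = -72*(2 + 3)*39 = -72*5*39 = -12*30*39 = -360*39 = -14040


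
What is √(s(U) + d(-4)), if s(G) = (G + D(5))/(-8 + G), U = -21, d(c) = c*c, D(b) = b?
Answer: 4*√870/29 ≈ 4.0684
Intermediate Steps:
d(c) = c²
s(G) = (5 + G)/(-8 + G) (s(G) = (G + 5)/(-8 + G) = (5 + G)/(-8 + G))
√(s(U) + d(-4)) = √((5 - 21)/(-8 - 21) + (-4)²) = √(-16/(-29) + 16) = √(-1/29*(-16) + 16) = √(16/29 + 16) = √(480/29) = 4*√870/29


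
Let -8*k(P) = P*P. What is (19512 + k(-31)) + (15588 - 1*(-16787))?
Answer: 414135/8 ≈ 51767.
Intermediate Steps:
k(P) = -P²/8 (k(P) = -P*P/8 = -P²/8)
(19512 + k(-31)) + (15588 - 1*(-16787)) = (19512 - ⅛*(-31)²) + (15588 - 1*(-16787)) = (19512 - ⅛*961) + (15588 + 16787) = (19512 - 961/8) + 32375 = 155135/8 + 32375 = 414135/8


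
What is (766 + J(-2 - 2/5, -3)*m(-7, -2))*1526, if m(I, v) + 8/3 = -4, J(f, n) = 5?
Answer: 3354148/3 ≈ 1.1181e+6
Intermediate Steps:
m(I, v) = -20/3 (m(I, v) = -8/3 - 4 = -20/3)
(766 + J(-2 - 2/5, -3)*m(-7, -2))*1526 = (766 + 5*(-20/3))*1526 = (766 - 100/3)*1526 = (2198/3)*1526 = 3354148/3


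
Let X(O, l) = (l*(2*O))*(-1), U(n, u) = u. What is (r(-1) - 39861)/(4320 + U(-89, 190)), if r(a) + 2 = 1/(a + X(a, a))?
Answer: -11959/1353 ≈ -8.8389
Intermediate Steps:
X(O, l) = -2*O*l (X(O, l) = (2*O*l)*(-1) = -2*O*l)
r(a) = -2 + 1/(a - 2*a²) (r(a) = -2 + 1/(a - 2*a*a) = -2 + 1/(a - 2*a²))
(r(-1) - 39861)/(4320 + U(-89, 190)) = ((1 - 2*(-1) + 4*(-1)²)/((-1)*(1 - 2*(-1))) - 39861)/(4320 + 190) = (-(1 + 2 + 4*1)/(1 + 2) - 39861)/4510 = (-1*(1 + 2 + 4)/3 - 39861)*(1/4510) = (-1*⅓*7 - 39861)*(1/4510) = (-7/3 - 39861)*(1/4510) = -119590/3*1/4510 = -11959/1353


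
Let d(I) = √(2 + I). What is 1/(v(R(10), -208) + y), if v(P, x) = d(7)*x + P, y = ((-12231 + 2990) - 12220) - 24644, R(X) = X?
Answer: -1/46719 ≈ -2.1405e-5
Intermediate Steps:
y = -46105 (y = (-9241 - 12220) - 24644 = -21461 - 24644 = -46105)
v(P, x) = P + 3*x (v(P, x) = √(2 + 7)*x + P = √9*x + P = 3*x + P = P + 3*x)
1/(v(R(10), -208) + y) = 1/((10 + 3*(-208)) - 46105) = 1/((10 - 624) - 46105) = 1/(-614 - 46105) = 1/(-46719) = -1/46719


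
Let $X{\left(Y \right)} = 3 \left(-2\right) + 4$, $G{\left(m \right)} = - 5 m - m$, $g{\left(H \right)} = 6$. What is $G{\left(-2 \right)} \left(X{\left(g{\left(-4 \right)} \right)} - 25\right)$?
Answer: $-324$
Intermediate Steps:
$G{\left(m \right)} = - 6 m$
$X{\left(Y \right)} = -2$ ($X{\left(Y \right)} = -6 + 4 = -2$)
$G{\left(-2 \right)} \left(X{\left(g{\left(-4 \right)} \right)} - 25\right) = \left(-6\right) \left(-2\right) \left(-2 - 25\right) = 12 \left(-27\right) = -324$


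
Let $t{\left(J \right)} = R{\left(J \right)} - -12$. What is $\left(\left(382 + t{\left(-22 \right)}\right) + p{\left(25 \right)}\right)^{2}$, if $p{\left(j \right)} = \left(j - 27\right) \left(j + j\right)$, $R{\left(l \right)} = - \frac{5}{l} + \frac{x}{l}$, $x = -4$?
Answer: $\frac{41951529}{484} \approx 86677.0$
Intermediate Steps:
$R{\left(l \right)} = - \frac{9}{l}$ ($R{\left(l \right)} = - \frac{5}{l} - \frac{4}{l} = - \frac{9}{l}$)
$p{\left(j \right)} = 2 j \left(-27 + j\right)$ ($p{\left(j \right)} = \left(-27 + j\right) 2 j = 2 j \left(-27 + j\right)$)
$t{\left(J \right)} = 12 - \frac{9}{J}$ ($t{\left(J \right)} = - \frac{9}{J} - -12 = - \frac{9}{J} + 12 = 12 - \frac{9}{J}$)
$\left(\left(382 + t{\left(-22 \right)}\right) + p{\left(25 \right)}\right)^{2} = \left(\left(382 + \left(12 - \frac{9}{-22}\right)\right) + 2 \cdot 25 \left(-27 + 25\right)\right)^{2} = \left(\left(382 + \left(12 - - \frac{9}{22}\right)\right) + 2 \cdot 25 \left(-2\right)\right)^{2} = \left(\left(382 + \left(12 + \frac{9}{22}\right)\right) - 100\right)^{2} = \left(\left(382 + \frac{273}{22}\right) - 100\right)^{2} = \left(\frac{8677}{22} - 100\right)^{2} = \left(\frac{6477}{22}\right)^{2} = \frac{41951529}{484}$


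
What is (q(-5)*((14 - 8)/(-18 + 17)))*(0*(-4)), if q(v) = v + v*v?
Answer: 0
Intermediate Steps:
q(v) = v + v²
(q(-5)*((14 - 8)/(-18 + 17)))*(0*(-4)) = ((-5*(1 - 5))*((14 - 8)/(-18 + 17)))*(0*(-4)) = ((-5*(-4))*(6/(-1)))*0 = (20*(6*(-1)))*0 = (20*(-6))*0 = -120*0 = 0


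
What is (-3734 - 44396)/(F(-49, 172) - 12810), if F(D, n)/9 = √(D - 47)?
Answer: 51378775/13675323 + 48130*I*√6/4558441 ≈ 3.757 + 0.025863*I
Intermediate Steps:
F(D, n) = 9*√(-47 + D) (F(D, n) = 9*√(D - 47) = 9*√(-47 + D))
(-3734 - 44396)/(F(-49, 172) - 12810) = (-3734 - 44396)/(9*√(-47 - 49) - 12810) = -48130/(9*√(-96) - 12810) = -48130/(9*(4*I*√6) - 12810) = -48130/(36*I*√6 - 12810) = -48130/(-12810 + 36*I*√6)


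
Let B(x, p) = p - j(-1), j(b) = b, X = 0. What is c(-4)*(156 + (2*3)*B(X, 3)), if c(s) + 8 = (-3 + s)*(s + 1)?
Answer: 2340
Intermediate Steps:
c(s) = -8 + (1 + s)*(-3 + s) (c(s) = -8 + (-3 + s)*(s + 1) = -8 + (-3 + s)*(1 + s) = -8 + (1 + s)*(-3 + s))
B(x, p) = 1 + p (B(x, p) = p - 1*(-1) = p + 1 = 1 + p)
c(-4)*(156 + (2*3)*B(X, 3)) = (-11 + (-4)**2 - 2*(-4))*(156 + (2*3)*(1 + 3)) = (-11 + 16 + 8)*(156 + 6*4) = 13*(156 + 24) = 13*180 = 2340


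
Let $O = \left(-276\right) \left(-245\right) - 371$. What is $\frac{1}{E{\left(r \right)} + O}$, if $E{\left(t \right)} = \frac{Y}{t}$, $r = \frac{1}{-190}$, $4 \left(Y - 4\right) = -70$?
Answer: $\frac{1}{69814} \approx 1.4324 \cdot 10^{-5}$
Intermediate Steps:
$Y = - \frac{27}{2}$ ($Y = 4 + \frac{1}{4} \left(-70\right) = 4 - \frac{35}{2} = - \frac{27}{2} \approx -13.5$)
$r = - \frac{1}{190} \approx -0.0052632$
$O = 67249$ ($O = 67620 - 371 = 67249$)
$E{\left(t \right)} = - \frac{27}{2 t}$
$\frac{1}{E{\left(r \right)} + O} = \frac{1}{- \frac{27}{2 \left(- \frac{1}{190}\right)} + 67249} = \frac{1}{\left(- \frac{27}{2}\right) \left(-190\right) + 67249} = \frac{1}{2565 + 67249} = \frac{1}{69814}$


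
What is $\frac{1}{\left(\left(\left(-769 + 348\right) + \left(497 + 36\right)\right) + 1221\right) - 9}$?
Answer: $\frac{1}{1324} \approx 0.00075529$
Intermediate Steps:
$\frac{1}{\left(\left(\left(-769 + 348\right) + \left(497 + 36\right)\right) + 1221\right) - 9} = \frac{1}{\left(\left(-421 + 533\right) + 1221\right) - 9} = \frac{1}{\left(112 + 1221\right) - 9} = \frac{1}{1333 - 9} = \frac{1}{1324}$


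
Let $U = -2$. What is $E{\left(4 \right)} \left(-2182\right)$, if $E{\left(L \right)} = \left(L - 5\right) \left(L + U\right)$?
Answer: $4364$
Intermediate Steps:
$E{\left(L \right)} = \left(-5 + L\right) \left(-2 + L\right)$ ($E{\left(L \right)} = \left(L - 5\right) \left(L - 2\right) = \left(-5 + L\right) \left(-2 + L\right)$)
$E{\left(4 \right)} \left(-2182\right) = \left(10 + 4^{2} - 28\right) \left(-2182\right) = \left(10 + 16 - 28\right) \left(-2182\right) = \left(-2\right) \left(-2182\right) = 4364$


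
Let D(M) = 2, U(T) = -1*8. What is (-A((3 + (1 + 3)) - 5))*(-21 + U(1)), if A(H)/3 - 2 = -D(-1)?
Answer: 0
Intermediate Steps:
U(T) = -8
A(H) = 0 (A(H) = 6 + 3*(-1*2) = 6 + 3*(-2) = 6 - 6 = 0)
(-A((3 + (1 + 3)) - 5))*(-21 + U(1)) = (-1*0)*(-21 - 8) = 0*(-29) = 0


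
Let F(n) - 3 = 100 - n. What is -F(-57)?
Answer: -160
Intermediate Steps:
F(n) = 103 - n (F(n) = 3 + (100 - n) = 103 - n)
-F(-57) = -(103 - 1*(-57)) = -(103 + 57) = -1*160 = -160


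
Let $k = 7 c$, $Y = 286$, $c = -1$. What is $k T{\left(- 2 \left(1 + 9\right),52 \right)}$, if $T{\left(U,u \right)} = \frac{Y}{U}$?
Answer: $\frac{1001}{10} \approx 100.1$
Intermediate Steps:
$T{\left(U,u \right)} = \frac{286}{U}$
$k = -7$ ($k = 7 \left(-1\right) = -7$)
$k T{\left(- 2 \left(1 + 9\right),52 \right)} = - 7 \frac{286}{\left(-2\right) \left(1 + 9\right)} = - 7 \frac{286}{\left(-2\right) 10} = - 7 \frac{286}{-20} = - 7 \cdot 286 \left(- \frac{1}{20}\right) = \left(-7\right) \left(- \frac{143}{10}\right) = \frac{1001}{10}$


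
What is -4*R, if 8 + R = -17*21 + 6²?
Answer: 1316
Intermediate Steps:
R = -329 (R = -8 + (-17*21 + 6²) = -8 + (-357 + 36) = -8 - 321 = -329)
-4*R = -4*(-329) = 1316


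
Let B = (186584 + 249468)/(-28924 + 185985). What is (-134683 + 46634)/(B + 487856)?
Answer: -13829063989/76623587268 ≈ -0.18048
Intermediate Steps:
B = 436052/157061 ≈ 2.7763
(-134683 + 46634)/(B + 487856) = (-134683 + 46634)/(436052/157061 + 487856) = -88049/76623587268/157061 = -88049*157061/76623587268 = -13829063989/76623587268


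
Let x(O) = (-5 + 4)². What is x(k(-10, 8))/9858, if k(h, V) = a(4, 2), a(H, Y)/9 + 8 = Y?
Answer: 1/9858 ≈ 0.00010144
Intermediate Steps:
a(H, Y) = -72 + 9*Y
k(h, V) = -54 (k(h, V) = -72 + 9*2 = -72 + 18 = -54)
x(O) = 1 (x(O) = (-1)² = 1)
x(k(-10, 8))/9858 = 1/9858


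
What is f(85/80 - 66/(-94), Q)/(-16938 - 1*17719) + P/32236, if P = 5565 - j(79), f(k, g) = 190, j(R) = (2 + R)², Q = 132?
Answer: -10160803/279300763 ≈ -0.036379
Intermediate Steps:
P = -996 (P = 5565 - (2 + 79)² = 5565 - 1*81² = 5565 - 1*6561 = 5565 - 6561 = -996)
f(85/80 - 66/(-94), Q)/(-16938 - 1*17719) + P/32236 = 190/(-16938 - 1*17719) - 996/32236 = 190/(-16938 - 17719) - 996*1/32236 = 190/(-34657) - 249/8059 = 190*(-1/34657) - 249/8059 = -190/34657 - 249/8059 = -10160803/279300763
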